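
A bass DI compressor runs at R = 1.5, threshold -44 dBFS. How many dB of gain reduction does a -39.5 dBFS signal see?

1.5 dB

The signal is 4.5 dB above threshold.
A 1.5:1 ratio leaves 3 dB of that excess.
GR = overshoot in − overshoot out = 4.5 − 3 = 1.5 dB.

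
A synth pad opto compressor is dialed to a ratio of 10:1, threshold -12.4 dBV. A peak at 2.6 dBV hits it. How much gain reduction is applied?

13.5 dB

Overshoot = 2.6 − (-12.4) = 15 dB.
At 10:1, output sits 15/10 = 1.5 dB above threshold.
Gain reduction = 15 − 1.5 = 13.5 dB.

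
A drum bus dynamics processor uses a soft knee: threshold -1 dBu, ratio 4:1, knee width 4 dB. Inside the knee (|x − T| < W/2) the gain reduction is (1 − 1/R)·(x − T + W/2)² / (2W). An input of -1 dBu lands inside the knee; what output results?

x − T + W/2 = -1 − (-1) + 2 = 2.
GR = (1 − 1/4) × 2² / 8 = 0.75 × 4 / 8 = 0.375 dB.
Output = -1 − 0.375 = -1.375 dBu.

-1.375 dBu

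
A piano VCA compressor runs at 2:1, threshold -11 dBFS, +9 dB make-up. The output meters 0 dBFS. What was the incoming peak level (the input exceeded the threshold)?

Remove make-up: 0 − 9 = -9 dBFS.
Post-compression overshoot = -9 − (-11) = 2 dB.
Before 2:1 compression the overshoot was 2 × 2 = 4 dB, so input = -11 + 4 = -7 dBFS.

-7 dBFS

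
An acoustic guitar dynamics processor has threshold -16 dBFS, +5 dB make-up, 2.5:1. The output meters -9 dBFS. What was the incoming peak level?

-11 dBFS

Remove make-up: -9 − 5 = -14 dBFS.
The compressed level sits -14 − (-16) = 2 dB over threshold.
Before 2.5:1 compression the overshoot was 2 × 2.5 = 5 dB, so input = -16 + 5 = -11 dBFS.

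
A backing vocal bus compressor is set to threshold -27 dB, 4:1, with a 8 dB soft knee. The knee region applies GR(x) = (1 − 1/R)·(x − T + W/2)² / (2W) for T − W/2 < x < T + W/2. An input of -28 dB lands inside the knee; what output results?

-28.421875 dB

x − T + W/2 = -28 − (-27) + 4 = 3.
GR = (1 − 1/4) × 3² / 16 = 0.75 × 9 / 16 = 0.421875 dB.
Output = -28 − 0.421875 = -28.421875 dB.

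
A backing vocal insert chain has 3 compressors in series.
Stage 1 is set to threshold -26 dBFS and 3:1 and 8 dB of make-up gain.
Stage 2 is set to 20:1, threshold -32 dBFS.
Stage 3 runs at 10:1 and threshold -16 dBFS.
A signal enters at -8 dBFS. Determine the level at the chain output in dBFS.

Stage 1: -8 dBFS is 18 dB over -26 dBFS; at 3:1 that becomes 6 dB over, giving -20 dBFS; +8 dB make-up → -12 dBFS.
Stage 2: overshoot 20 dB → 20/20 = 1 dB → -31 dBFS.
Stage 3: below threshold (-31 ≤ -16); passes unchanged; output -31 dBFS.

-31 dBFS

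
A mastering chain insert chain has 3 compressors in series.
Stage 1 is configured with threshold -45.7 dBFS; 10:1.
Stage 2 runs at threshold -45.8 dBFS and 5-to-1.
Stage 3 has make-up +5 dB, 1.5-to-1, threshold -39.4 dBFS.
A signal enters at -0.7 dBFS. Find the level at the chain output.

-39.88 dBFS

Stage 1: overshoot 45 dB → 45/10 = 4.5 dB → -41.2 dBFS.
Stage 2: overshoot 4.6 dB → 4.6/5 = 0.92 dB → -44.88 dBFS.
Stage 3: -44.88 dBFS is at or below the -39.4 dBFS threshold — no compression; make-up brings it to -39.88 dBFS.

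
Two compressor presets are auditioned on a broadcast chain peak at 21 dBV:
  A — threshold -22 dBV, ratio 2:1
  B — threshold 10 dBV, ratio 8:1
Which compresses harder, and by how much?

A: 43 dB over, compressed to 21.5 dB over, so 21.5 dB of GR.
B: 11 dB over, compressed to 1.375 dB over, so 9.625 dB of GR.
A reduces 11.875 dB more.

A, by 11.875 dB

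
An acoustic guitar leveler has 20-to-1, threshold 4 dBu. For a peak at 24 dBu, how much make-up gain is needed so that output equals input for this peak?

19 dB

Without make-up, output = threshold + overshoot/20 = 4 + 1 = 5 dBu.
Gap to target: 19 dB.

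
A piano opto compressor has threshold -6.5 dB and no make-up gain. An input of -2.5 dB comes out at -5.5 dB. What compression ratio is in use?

4:1

Input overshoot = -2.5 − (-6.5) = 4 dB; output overshoot = -5.5 − (-6.5) = 1 dB.
Ratio = 4 / 1 = 4.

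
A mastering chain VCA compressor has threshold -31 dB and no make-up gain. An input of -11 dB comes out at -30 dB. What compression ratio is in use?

20:1

Input overshoot = -11 − (-31) = 20 dB; output overshoot = -30 − (-31) = 1 dB.
Ratio = 20 / 1 = 20.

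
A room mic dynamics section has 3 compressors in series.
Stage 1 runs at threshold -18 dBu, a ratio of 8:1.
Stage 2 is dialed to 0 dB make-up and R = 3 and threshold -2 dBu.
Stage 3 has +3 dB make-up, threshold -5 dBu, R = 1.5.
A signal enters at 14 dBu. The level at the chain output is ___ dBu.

Stage 1: 14 dBu is 32 dB over -18 dBu; at 8:1 that becomes 4 dB over, giving -14 dBu.
Stage 2: -14 dBu ≤ -2 dBu, so stage 2 doesn't engage; output -14 dBu.
Stage 3: -14 dBu ≤ -5 dBu, so stage 3 doesn't engage; make-up brings it to -11 dBu.

-11 dBu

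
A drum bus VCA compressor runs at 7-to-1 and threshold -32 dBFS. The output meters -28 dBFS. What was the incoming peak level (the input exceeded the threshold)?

Post-compression overshoot = -28 − (-32) = 4 dB.
Input overshoot = R × output overshoot = 28 dB → input = -32 + 28 = -4 dBFS.

-4 dBFS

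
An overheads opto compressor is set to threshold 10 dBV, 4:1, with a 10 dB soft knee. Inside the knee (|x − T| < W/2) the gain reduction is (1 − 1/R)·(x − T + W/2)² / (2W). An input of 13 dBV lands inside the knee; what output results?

x − T + W/2 = 13 − 10 + 5 = 8.
GR = (1 − 1/4) × 8² / 20 = 0.75 × 64 / 20 = 2.4 dB.
Output = 13 − 2.4 = 10.6 dBV.

10.6 dBV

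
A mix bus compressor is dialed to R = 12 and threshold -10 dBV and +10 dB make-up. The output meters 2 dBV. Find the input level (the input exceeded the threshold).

Before make-up, the level was 2 − 10 = -8 dBV.
The compressed level sits -8 − (-10) = 2 dB over threshold.
Input overshoot = R × output overshoot = 24 dB → input = -10 + 24 = 14 dBV.

14 dBV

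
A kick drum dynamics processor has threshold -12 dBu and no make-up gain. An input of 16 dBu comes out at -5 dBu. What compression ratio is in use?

4:1

Input overshoot = 16 − (-12) = 28 dB; output overshoot = -5 − (-12) = 7 dB.
Ratio = 28 / 7 = 4.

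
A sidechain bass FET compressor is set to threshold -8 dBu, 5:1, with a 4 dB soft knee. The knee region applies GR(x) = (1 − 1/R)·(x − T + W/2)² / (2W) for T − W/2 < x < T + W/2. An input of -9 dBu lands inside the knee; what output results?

-9.1 dBu

x − T + W/2 = -9 − (-8) + 2 = 1.
GR = (1 − 1/5) × 1² / 8 = 0.8 × 1 / 8 = 0.1 dB.
Output = -9 − 0.1 = -9.1 dBu.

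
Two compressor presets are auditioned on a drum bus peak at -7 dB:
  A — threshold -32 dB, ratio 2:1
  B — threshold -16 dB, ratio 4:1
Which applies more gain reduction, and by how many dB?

A, by 5.75 dB

A: overshoot 25 dB → output overshoot 12.5 dB → GR 12.5 dB.
B: overshoot 9 dB → output overshoot 2.25 dB → GR 6.75 dB.
A applies 5.75 dB more gain reduction.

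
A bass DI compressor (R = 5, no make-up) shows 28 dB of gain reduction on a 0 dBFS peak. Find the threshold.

-35 dBFS

Gain reduction = 0 − (-28) = 28 dB; output overshoot = GR / (R − 1) = 28 / 4 = 7 dB.
Threshold = output − output overshoot = -28 − 7 = -35 dBFS.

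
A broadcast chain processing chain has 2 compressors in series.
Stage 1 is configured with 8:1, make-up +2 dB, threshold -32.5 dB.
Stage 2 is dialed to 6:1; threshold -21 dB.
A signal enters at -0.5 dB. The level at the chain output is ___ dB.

Stage 1: 32 dB above -32.5 dB, reduced 8:1 to 4 dB above → -28.5 dB; +2 dB make-up → -26.5 dB.
Stage 2: -26.5 dB is at or below the -21 dB threshold — no compression; output -26.5 dB.

-26.5 dB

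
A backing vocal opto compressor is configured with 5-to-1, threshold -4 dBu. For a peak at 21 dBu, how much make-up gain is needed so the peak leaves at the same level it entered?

20 dB

Without make-up, output = threshold + overshoot/5 = -4 + 5 = 1 dBu.
Gap to target: 20 dB.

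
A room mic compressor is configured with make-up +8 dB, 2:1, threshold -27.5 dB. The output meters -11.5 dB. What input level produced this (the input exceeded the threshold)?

-11.5 dB

Remove make-up: -11.5 − 8 = -19.5 dB.
The compressed level sits -19.5 − (-27.5) = 8 dB over threshold.
Undo the ratio: input overshoot = 8 × 2 = 16 dB, giving input = -11.5 dB.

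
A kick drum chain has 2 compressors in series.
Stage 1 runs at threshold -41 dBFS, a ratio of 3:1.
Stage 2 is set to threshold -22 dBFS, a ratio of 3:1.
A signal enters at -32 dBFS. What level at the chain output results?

Stage 1: -32 dBFS is 9 dB over -41 dBFS; at 3:1 that becomes 3 dB over, giving -38 dBFS.
Stage 2: -38 dBFS is at or below the -22 dBFS threshold — no compression; output -38 dBFS.

-38 dBFS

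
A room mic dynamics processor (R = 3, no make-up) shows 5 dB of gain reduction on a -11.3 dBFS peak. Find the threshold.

Let T be the threshold. Output overshoot = (input overshoot)/R, so -16.3 − T = (-11.3 − T)/3.
3·(-16.3 − T) = -11.3 − T → 2·T = -48.9 − (-11.3) = -37.6.
T = -37.6/2 = -18.8 dBFS.

-18.8 dBFS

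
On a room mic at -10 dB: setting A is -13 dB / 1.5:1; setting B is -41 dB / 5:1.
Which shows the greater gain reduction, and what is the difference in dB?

A: overshoot 3 dB → output overshoot 2 dB → GR 1 dB.
B: overshoot 31 dB → output overshoot 6.2 dB → GR 24.8 dB.
B applies 23.8 dB more gain reduction.

B, by 23.8 dB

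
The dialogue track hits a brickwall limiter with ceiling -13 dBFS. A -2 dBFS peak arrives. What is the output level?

-13 dBFS

A brickwall limiter is an ∞:1 compressor: any input above the ceiling is clamped to -13 dBFS.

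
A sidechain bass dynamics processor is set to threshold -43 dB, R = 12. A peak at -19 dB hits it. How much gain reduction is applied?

The signal is 24 dB above threshold.
A 12:1 ratio leaves 2 dB of that excess.
GR = overshoot in − overshoot out = 24 − 2 = 22 dB.

22 dB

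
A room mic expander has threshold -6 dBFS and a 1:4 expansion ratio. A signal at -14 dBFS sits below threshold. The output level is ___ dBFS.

Undershoot = (-6) − (-14) = 8 dB.
At 1:4, that expands to 32 dB under threshold.
Output = -6 − 32 = -38 dBFS.

-38 dBFS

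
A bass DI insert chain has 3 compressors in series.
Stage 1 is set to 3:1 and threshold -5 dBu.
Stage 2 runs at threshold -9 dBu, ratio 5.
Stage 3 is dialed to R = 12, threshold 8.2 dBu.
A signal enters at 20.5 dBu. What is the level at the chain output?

Stage 1: 25.5 dB above -5 dBu, reduced 3:1 to 8.5 dB above → 3.5 dBu.
Stage 2: 3.5 dBu is 12.5 dB over -9 dBu; at 5:1 that becomes 2.5 dB over, giving -6.5 dBu.
Stage 3: -6.5 dBu ≤ 8.2 dBu, so stage 3 doesn't engage; output -6.5 dBu.

-6.5 dBu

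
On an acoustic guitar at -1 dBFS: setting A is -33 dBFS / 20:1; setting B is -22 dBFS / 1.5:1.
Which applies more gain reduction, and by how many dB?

A, by 23.4 dB

A: 32 dB over, compressed to 1.6 dB over, so 30.4 dB of GR.
B: 21 dB over, compressed to 14 dB over, so 7 dB of GR.
Difference: 23.4 dB in favour of A.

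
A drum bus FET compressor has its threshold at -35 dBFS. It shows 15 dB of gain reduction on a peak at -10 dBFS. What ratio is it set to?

Input overshoot = -10 − (-35) = 25 dB.
Output overshoot = 25 − 15 = 10 dB.
Ratio = input overshoot / output overshoot = 25 / 10 = 2.5.

2.5:1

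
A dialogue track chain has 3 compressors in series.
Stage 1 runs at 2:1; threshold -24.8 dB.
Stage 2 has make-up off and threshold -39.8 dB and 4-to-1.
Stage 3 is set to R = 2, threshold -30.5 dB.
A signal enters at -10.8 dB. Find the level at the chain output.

Stage 1: overshoot 14 dB → 14/2 = 7 dB → -17.8 dB.
Stage 2: 22 dB above -39.8 dB, reduced 4:1 to 5.5 dB above → -34.3 dB.
Stage 3: -34.3 dB is at or below the -30.5 dB threshold — no compression; output -34.3 dB.

-34.3 dB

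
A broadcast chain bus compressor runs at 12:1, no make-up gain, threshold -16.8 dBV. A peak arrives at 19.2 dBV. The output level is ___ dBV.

-13.8 dBV

Overshoot: 19.2 − (-16.8) = 36 dB.
The 36 dB excess becomes 3 dB after 12:1 reduction.
Output = -16.8 + 3 = -13.8 dBV.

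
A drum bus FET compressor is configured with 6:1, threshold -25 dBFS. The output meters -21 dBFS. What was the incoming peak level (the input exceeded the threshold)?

-1 dBFS

That's 4 dB above the -25 dBFS threshold.
Undo the ratio: input overshoot = 4 × 6 = 24 dB, giving input = -1 dBFS.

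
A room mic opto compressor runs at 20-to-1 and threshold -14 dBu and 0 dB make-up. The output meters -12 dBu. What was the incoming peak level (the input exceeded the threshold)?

That's 2 dB above the -14 dBu threshold.
Input overshoot = R × output overshoot = 40 dB → input = -14 + 40 = 26 dBu.

26 dBu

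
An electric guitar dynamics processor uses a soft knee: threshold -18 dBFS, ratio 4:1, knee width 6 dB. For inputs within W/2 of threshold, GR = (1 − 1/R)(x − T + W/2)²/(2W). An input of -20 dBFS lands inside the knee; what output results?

-20.0625 dBFS

x − T + W/2 = -20 − (-18) + 3 = 1.
GR = (1 − 1/4) × 1² / 12 = 0.75 × 1 / 12 = 0.0625 dB.
Output = -20 − 0.0625 = -20.0625 dBFS.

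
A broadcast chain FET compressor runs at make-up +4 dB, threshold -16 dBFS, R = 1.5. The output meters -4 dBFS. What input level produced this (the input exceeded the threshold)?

Before make-up, the level was -4 − 4 = -8 dBFS.
Post-compression overshoot = -8 − (-16) = 8 dB.
Undo the ratio: input overshoot = 8 × 1.5 = 12 dB, giving input = -4 dBFS.

-4 dBFS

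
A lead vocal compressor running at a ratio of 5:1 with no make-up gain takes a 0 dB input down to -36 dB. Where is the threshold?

Gain reduction = 0 − (-36) = 36 dB; output overshoot = GR / (R − 1) = 36 / 4 = 9 dB.
Threshold = output − output overshoot = -36 − 9 = -45 dB.

-45 dB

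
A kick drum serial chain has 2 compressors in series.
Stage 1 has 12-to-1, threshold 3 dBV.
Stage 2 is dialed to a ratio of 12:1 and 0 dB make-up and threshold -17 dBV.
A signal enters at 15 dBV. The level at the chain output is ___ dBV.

Stage 1: 15 dBV is 12 dB over 3 dBV; at 12:1 that becomes 1 dB over, giving 4 dBV.
Stage 2: overshoot 21 dB → 21/12 = 1.75 dB → -15.25 dBV.

-15.25 dBV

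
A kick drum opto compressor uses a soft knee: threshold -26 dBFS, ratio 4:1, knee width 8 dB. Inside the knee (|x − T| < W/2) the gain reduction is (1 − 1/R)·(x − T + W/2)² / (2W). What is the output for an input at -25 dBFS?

-26.171875 dBFS

x − T + W/2 = -25 − (-26) + 4 = 5.
GR = (1 − 1/4) × 5² / 16 = 0.75 × 25 / 16 = 1.171875 dB.
Output = -25 − 1.171875 = -26.171875 dBFS.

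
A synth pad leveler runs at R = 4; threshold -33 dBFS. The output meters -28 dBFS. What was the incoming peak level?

-13 dBFS

That's 5 dB above the -33 dBFS threshold.
Input overshoot = R × output overshoot = 20 dB → input = -33 + 20 = -13 dBFS.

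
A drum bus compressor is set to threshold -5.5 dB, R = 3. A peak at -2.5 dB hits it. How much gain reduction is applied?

2 dB

-2.5 dB exceeds the threshold by 3 dB.
A 3:1 ratio leaves 1 dB of that excess.
Gain reduction = 3 − 1 = 2 dB.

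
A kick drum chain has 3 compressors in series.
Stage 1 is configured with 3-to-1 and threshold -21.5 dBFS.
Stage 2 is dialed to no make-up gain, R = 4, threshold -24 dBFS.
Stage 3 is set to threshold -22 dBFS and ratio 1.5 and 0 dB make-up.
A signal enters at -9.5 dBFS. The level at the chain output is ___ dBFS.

Stage 1: -9.5 dBFS is 12 dB over -21.5 dBFS; at 3:1 that becomes 4 dB over, giving -17.5 dBFS.
Stage 2: overshoot 6.5 dB → 6.5/4 = 1.625 dB → -22.375 dBFS.
Stage 3: -22.375 dBFS ≤ -22 dBFS, so stage 3 doesn't engage; output -22.375 dBFS.

-22.375 dBFS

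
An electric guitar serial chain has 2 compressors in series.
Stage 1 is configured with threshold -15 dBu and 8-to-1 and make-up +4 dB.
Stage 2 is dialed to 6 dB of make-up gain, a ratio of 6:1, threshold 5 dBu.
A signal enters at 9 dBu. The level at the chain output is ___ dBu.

Stage 1: 24 dB above -15 dBu, reduced 8:1 to 3 dB above → -12 dBu; +4 dB make-up → -8 dBu.
Stage 2: -8 dBu is at or below the 5 dBu threshold — no compression; make-up brings it to -2 dBu.

-2 dBu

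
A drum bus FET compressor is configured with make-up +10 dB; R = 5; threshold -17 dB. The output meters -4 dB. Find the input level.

-2 dB

Remove make-up: -4 − 10 = -14 dB.
The compressed level sits -14 − (-17) = 3 dB over threshold.
Input overshoot = R × output overshoot = 15 dB → input = -17 + 15 = -2 dB.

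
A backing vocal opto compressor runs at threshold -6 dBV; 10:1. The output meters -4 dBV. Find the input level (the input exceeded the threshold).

14 dBV

The compressed level sits -4 − (-6) = 2 dB over threshold.
Undo the ratio: input overshoot = 2 × 10 = 20 dB, giving input = 14 dBV.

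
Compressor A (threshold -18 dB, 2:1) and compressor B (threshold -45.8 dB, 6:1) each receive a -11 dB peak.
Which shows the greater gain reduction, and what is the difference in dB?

A: 7 dB over, compressed to 3.5 dB over, so 3.5 dB of GR.
B: 34.8 dB over, compressed to 5.8 dB over, so 29 dB of GR.
Difference: 25.5 dB in favour of B.

B, by 25.5 dB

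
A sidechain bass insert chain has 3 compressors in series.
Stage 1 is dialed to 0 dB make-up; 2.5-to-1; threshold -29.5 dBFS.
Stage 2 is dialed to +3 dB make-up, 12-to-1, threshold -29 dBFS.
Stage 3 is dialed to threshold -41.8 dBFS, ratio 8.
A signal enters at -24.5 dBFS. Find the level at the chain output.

Stage 1: overshoot 5 dB → 5/2.5 = 2 dB → -27.5 dBFS.
Stage 2: 1.5 dB above -29 dBFS, reduced 12:1 to 0.125 dB above → -28.875 dBFS; +3 dB make-up → -25.875 dBFS.
Stage 3: -25.875 dBFS is 15.925 dB over -41.8 dBFS; at 8:1 that becomes 1.990625 dB over, giving -39.809375 dBFS.

-39.809375 dBFS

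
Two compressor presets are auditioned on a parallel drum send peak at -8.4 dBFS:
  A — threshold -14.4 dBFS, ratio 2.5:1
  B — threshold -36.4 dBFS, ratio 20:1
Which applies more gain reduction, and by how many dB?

A: 6 dB over, compressed to 2.4 dB over, so 3.6 dB of GR.
B: 28 dB over, compressed to 1.4 dB over, so 26.6 dB of GR.
Difference: 23 dB in favour of B.

B, by 23 dB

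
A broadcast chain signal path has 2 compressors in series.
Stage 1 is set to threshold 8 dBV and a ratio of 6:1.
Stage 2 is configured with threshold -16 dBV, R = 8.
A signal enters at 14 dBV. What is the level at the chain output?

Stage 1: 6 dB above 8 dBV, reduced 6:1 to 1 dB above → 9 dBV.
Stage 2: 25 dB above -16 dBV, reduced 8:1 to 3.125 dB above → -12.875 dBV.

-12.875 dBV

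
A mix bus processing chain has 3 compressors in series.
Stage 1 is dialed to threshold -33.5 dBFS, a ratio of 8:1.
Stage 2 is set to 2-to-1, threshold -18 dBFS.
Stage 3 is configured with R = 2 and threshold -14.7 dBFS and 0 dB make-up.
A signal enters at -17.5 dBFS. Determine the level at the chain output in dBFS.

Stage 1: -17.5 dBFS is 16 dB over -33.5 dBFS; at 8:1 that becomes 2 dB over, giving -31.5 dBFS.
Stage 2: below threshold (-31.5 ≤ -18); passes unchanged; output -31.5 dBFS.
Stage 3: -31.5 dBFS ≤ -14.7 dBFS, so stage 3 doesn't engage; output -31.5 dBFS.

-31.5 dBFS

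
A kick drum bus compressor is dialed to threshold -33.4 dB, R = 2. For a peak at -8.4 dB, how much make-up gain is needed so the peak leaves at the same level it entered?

12.5 dB

Without make-up, output = threshold + overshoot/2 = -33.4 + 12.5 = -20.9 dB.
Gap to target: 12.5 dB.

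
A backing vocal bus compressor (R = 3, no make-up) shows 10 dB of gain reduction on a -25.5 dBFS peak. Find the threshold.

Let T be the threshold. Output overshoot = (input overshoot)/R, so -35.5 − T = (-25.5 − T)/3.
3·(-35.5 − T) = -25.5 − T → 2·T = -106.5 − (-25.5) = -81.
T = -81/2 = -40.5 dBFS.

-40.5 dBFS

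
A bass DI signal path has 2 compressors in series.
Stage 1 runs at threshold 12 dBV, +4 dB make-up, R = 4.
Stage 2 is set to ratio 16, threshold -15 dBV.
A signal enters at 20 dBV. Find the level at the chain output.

-12.9375 dBV

Stage 1: 20 dBV is 8 dB over 12 dBV; at 4:1 that becomes 2 dB over, giving 14 dBV; +4 dB make-up → 18 dBV.
Stage 2: overshoot 33 dB → 33/16 = 2.0625 dB → -12.9375 dBV.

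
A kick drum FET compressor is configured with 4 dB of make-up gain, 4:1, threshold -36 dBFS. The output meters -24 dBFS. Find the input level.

Before make-up, the level was -24 − 4 = -28 dBFS.
Post-compression overshoot = -28 − (-36) = 8 dB.
Undo the ratio: input overshoot = 8 × 4 = 32 dB, giving input = -4 dBFS.

-4 dBFS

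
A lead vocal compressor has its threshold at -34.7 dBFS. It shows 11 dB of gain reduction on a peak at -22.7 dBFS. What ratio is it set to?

12:1

Input overshoot = -22.7 − (-34.7) = 12 dB.
Output overshoot = 12 − 11 = 1 dB.
Ratio = input overshoot / output overshoot = 12 / 1 = 12.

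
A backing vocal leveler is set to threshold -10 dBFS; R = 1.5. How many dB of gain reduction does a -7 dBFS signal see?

1 dB

The signal is 3 dB above threshold.
After 1.5:1 compression the overshoot becomes 3/1.5 = 2 dB.
GR = overshoot in − overshoot out = 3 − 2 = 1 dB.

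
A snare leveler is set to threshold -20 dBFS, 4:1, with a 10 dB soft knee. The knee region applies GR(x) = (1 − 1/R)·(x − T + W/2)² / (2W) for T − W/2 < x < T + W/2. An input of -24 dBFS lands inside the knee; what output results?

-24.0375 dBFS

x − T + W/2 = -24 − (-20) + 5 = 1.
GR = (1 − 1/4) × 1² / 20 = 0.75 × 1 / 20 = 0.0375 dB.
Output = -24 − 0.0375 = -24.0375 dBFS.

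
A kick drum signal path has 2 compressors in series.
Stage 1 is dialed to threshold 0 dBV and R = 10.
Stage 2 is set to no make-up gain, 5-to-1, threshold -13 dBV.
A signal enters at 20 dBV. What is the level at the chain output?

Stage 1: 20 dBV is 20 dB over 0 dBV; at 10:1 that becomes 2 dB over, giving 2 dBV.
Stage 2: 2 dBV is 15 dB over -13 dBV; at 5:1 that becomes 3 dB over, giving -10 dBV.

-10 dBV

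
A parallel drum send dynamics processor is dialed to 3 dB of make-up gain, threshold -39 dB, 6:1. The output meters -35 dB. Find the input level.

Remove make-up: -35 − 3 = -38 dB.
The compressed level sits -38 − (-39) = 1 dB over threshold.
Undo the ratio: input overshoot = 1 × 6 = 6 dB, giving input = -33 dB.

-33 dB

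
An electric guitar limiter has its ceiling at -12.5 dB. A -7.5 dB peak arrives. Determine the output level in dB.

At ∞:1, everything above -12.5 dB is held at the ceiling.

-12.5 dB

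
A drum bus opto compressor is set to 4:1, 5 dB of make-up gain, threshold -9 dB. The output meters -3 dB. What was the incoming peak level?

Before make-up, the level was -3 − 5 = -8 dB.
That's 1 dB above the -9 dB threshold.
Before 4:1 compression the overshoot was 1 × 4 = 4 dB, so input = -9 + 4 = -5 dB.

-5 dB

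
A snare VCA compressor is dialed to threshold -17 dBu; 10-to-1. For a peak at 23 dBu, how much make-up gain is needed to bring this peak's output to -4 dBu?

Overshoot 40 dB → 40/10 = 4 dB after compression, so the compressed level is -17 + 4 = -13 dBu.
Make-up = target − compressed = -4 − (-13) = 9 dB.

9 dB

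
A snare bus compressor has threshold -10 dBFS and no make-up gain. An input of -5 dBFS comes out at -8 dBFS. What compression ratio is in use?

Input overshoot = -5 − (-10) = 5 dB; output overshoot = -8 − (-10) = 2 dB.
Ratio = 5 / 2 = 2.5.

2.5:1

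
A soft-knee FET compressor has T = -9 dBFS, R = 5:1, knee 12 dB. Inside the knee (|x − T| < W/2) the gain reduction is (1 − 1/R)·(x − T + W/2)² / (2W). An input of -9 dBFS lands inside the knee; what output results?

x − T + W/2 = -9 − (-9) + 6 = 6.
GR = (1 − 1/5) × 6² / 24 = 0.8 × 36 / 24 = 1.2 dB.
Output = -9 − 1.2 = -10.2 dBFS.

-10.2 dBFS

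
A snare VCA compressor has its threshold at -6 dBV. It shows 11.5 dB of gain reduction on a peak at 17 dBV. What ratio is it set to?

Input overshoot = 17 − (-6) = 23 dB.
Output overshoot = 23 − 11.5 = 11.5 dB.
Ratio = input overshoot / output overshoot = 23 / 11.5 = 2.

2:1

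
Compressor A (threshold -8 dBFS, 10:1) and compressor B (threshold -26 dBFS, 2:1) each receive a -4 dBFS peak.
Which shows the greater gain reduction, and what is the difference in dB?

B, by 7.4 dB

A: GR = 4 − 4/10 = 3.6 dB.
B: GR = 22 − 22/2 = 11 dB.
Difference: 7.4 dB in favour of B.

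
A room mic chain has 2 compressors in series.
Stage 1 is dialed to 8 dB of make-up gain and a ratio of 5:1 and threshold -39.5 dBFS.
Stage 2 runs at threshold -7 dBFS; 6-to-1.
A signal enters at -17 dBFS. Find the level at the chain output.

-27 dBFS

Stage 1: -17 dBFS is 22.5 dB over -39.5 dBFS; at 5:1 that becomes 4.5 dB over, giving -35 dBFS; +8 dB make-up → -27 dBFS.
Stage 2: -27 dBFS ≤ -7 dBFS, so stage 2 doesn't engage; output -27 dBFS.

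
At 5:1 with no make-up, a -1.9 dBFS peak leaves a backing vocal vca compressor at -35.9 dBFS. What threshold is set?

Gain reduction = -1.9 − (-35.9) = 34 dB; output overshoot = GR / (R − 1) = 34 / 4 = 8.5 dB.
Threshold = output − output overshoot = -35.9 − 8.5 = -44.4 dBFS.

-44.4 dBFS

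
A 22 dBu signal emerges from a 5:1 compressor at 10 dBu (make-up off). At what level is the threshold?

7 dBu

Let T be the threshold. Output overshoot = (input overshoot)/R, so 10 − T = (22 − T)/5.
5·(10 − T) = 22 − T → 4·T = 50 − 22 = 28.
T = 28/4 = 7 dBu.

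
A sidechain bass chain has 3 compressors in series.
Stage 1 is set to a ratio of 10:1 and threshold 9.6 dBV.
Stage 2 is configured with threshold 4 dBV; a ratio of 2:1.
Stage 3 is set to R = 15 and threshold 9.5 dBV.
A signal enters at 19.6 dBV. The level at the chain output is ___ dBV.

Stage 1: overshoot 10 dB → 10/10 = 1 dB → 10.6 dBV.
Stage 2: 10.6 dBV is 6.6 dB over 4 dBV; at 2:1 that becomes 3.3 dB over, giving 7.3 dBV.
Stage 3: 7.3 dBV is at or below the 9.5 dBV threshold — no compression; output 7.3 dBV.

7.3 dBV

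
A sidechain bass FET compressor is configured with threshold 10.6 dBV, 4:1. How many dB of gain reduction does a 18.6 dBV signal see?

Overshoot = 18.6 − 10.6 = 8 dB.
A 4:1 ratio leaves 2 dB of that excess.
So the signal is attenuated by 8 − 2 = 6 dB.

6 dB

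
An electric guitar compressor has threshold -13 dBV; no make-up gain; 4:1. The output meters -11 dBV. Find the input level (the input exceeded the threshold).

The compressed level sits -11 − (-13) = 2 dB over threshold.
Before 4:1 compression the overshoot was 2 × 4 = 8 dB, so input = -13 + 8 = -5 dBV.

-5 dBV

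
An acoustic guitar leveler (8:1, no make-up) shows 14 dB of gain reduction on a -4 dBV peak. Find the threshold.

Gain reduction = -4 − (-18) = 14 dB; output overshoot = GR / (R − 1) = 14 / 7 = 2 dB.
Threshold = output − output overshoot = -18 − 2 = -20 dBV.

-20 dBV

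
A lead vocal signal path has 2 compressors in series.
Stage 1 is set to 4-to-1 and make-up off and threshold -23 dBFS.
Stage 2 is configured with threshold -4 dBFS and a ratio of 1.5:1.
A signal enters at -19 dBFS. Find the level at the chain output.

-22 dBFS

Stage 1: 4 dB above -23 dBFS, reduced 4:1 to 1 dB above → -22 dBFS.
Stage 2: -22 dBFS is at or below the -4 dBFS threshold — no compression; output -22 dBFS.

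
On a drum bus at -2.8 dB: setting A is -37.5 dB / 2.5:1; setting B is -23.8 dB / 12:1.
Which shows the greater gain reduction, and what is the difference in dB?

A, by 1.57 dB

A: GR = 34.7 − 34.7/2.5 = 20.82 dB.
B: GR = 21 − 21/12 = 19.25 dB.
A reduces 1.57 dB more.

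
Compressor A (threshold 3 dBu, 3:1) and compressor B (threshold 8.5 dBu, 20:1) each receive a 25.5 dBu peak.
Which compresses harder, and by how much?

A: GR = 22.5 − 22.5/3 = 15 dB.
B: GR = 17 − 17/20 = 16.15 dB.
B reduces 1.15 dB more.

B, by 1.15 dB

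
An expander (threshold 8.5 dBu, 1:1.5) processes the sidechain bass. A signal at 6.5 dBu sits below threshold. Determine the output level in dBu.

Undershoot = 8.5 − 6.5 = 2 dB.
At 1:1.5, that expands to 3 dB under threshold.
Output = 8.5 − 3 = 5.5 dBu.

5.5 dBu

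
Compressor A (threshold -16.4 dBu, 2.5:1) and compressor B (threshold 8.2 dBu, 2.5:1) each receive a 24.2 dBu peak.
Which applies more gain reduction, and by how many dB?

A: 40.6 dB over, compressed to 16.24 dB over, so 24.36 dB of GR.
B: 16 dB over, compressed to 6.4 dB over, so 9.6 dB of GR.
Difference: 14.76 dB in favour of A.

A, by 14.76 dB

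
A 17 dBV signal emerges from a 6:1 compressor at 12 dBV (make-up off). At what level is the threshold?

11 dBV

Input is 6 dB above T (since output overshoot × R = input overshoot: (12 − T)·6 = 17 − T gives T = 11 dBV).
Check: 11 + (17 − 11)/6 = 11 + 1 = 12 dBV. ✓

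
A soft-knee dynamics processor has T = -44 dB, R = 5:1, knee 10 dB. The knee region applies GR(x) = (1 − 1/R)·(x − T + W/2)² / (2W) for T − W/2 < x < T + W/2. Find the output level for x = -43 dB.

-44.44 dB

x − T + W/2 = -43 − (-44) + 5 = 6.
GR = (1 − 1/5) × 6² / 20 = 0.8 × 36 / 20 = 1.44 dB.
Output = -43 − 1.44 = -44.44 dB.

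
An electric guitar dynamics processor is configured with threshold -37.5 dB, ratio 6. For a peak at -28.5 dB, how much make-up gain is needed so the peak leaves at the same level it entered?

7.5 dB

Without make-up, output = threshold + overshoot/6 = -37.5 + 1.5 = -36 dB.
Gap to target: 7.5 dB.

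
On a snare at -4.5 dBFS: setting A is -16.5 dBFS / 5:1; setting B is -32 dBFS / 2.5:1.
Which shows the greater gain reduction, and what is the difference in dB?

B, by 6.9 dB

A: 12 dB over, compressed to 2.4 dB over, so 9.6 dB of GR.
B: 27.5 dB over, compressed to 11 dB over, so 16.5 dB of GR.
B applies 6.9 dB more gain reduction.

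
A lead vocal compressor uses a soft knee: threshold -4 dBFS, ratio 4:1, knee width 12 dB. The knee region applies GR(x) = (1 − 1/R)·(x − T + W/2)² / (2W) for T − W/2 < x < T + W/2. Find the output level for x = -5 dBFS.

-5.78125 dBFS

x − T + W/2 = -5 − (-4) + 6 = 5.
GR = (1 − 1/4) × 5² / 24 = 0.75 × 25 / 24 = 0.78125 dB.
Output = -5 − 0.78125 = -5.78125 dBFS.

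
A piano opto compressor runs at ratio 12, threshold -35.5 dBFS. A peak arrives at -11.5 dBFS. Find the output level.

The input is 24 dB above the -35.5 dBFS threshold.
The 24 dB excess becomes 2 dB after 12:1 reduction.
Output = -35.5 + 2 = -33.5 dBFS.

-33.5 dBFS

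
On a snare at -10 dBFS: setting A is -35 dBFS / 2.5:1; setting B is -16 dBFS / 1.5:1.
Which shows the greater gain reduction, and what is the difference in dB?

A: overshoot 25 dB → output overshoot 10 dB → GR 15 dB.
B: overshoot 6 dB → output overshoot 4 dB → GR 2 dB.
A applies 13 dB more gain reduction.

A, by 13 dB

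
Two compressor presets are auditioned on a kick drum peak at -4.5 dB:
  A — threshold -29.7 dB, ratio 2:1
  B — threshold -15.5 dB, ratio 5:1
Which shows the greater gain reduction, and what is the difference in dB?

A: GR = 25.2 − 25.2/2 = 12.6 dB.
B: GR = 11 − 11/5 = 8.8 dB.
A applies 3.8 dB more gain reduction.

A, by 3.8 dB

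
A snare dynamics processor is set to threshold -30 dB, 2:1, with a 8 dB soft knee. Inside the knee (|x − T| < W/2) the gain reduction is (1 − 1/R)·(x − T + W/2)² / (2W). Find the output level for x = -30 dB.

x − T + W/2 = -30 − (-30) + 4 = 4.
GR = (1 − 1/2) × 4² / 16 = 0.5 × 16 / 16 = 0.5 dB.
Output = -30 − 0.5 = -30.5 dB.

-30.5 dB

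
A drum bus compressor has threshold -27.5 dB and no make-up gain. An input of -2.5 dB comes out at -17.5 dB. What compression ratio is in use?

Input overshoot = -2.5 − (-27.5) = 25 dB; output overshoot = -17.5 − (-27.5) = 10 dB.
Ratio = 25 / 10 = 2.5.

2.5:1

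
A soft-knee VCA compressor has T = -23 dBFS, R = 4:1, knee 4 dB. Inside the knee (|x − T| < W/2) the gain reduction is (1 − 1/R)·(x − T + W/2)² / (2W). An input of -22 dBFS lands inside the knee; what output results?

-22.84375 dBFS

x − T + W/2 = -22 − (-23) + 2 = 3.
GR = (1 − 1/4) × 3² / 8 = 0.75 × 9 / 8 = 0.84375 dB.
Output = -22 − 0.84375 = -22.84375 dBFS.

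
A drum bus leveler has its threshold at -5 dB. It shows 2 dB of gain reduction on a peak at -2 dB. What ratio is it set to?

3:1

Input overshoot = -2 − (-5) = 3 dB.
Output overshoot = 3 − 2 = 1 dB.
Ratio = input overshoot / output overshoot = 3 / 1 = 3.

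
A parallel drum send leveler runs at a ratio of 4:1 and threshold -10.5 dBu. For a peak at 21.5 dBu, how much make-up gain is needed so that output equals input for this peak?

Without make-up, output = threshold + overshoot/4 = -10.5 + 8 = -2.5 dBu.
Gap to target: 24 dB.

24 dB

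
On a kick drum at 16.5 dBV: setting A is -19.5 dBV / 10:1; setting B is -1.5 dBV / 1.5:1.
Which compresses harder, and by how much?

A: overshoot 36 dB → output overshoot 3.6 dB → GR 32.4 dB.
B: overshoot 18 dB → output overshoot 12 dB → GR 6 dB.
Difference: 26.4 dB in favour of A.

A, by 26.4 dB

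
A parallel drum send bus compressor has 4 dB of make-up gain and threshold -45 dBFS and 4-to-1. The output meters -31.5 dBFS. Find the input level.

-7 dBFS

Before make-up, the level was -31.5 − 4 = -35.5 dBFS.
The compressed level sits -35.5 − (-45) = 9.5 dB over threshold.
Input overshoot = R × output overshoot = 38 dB → input = -45 + 38 = -7 dBFS.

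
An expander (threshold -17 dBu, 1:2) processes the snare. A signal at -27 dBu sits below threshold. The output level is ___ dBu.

-37 dBu

Undershoot = (-17) − (-27) = 10 dB.
At 1:2, that expands to 20 dB under threshold.
Output = -17 − 20 = -37 dBu.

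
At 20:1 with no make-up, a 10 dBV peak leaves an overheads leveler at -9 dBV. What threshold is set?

-10 dBV

Let T be the threshold. Output overshoot = (input overshoot)/R, so -9 − T = (10 − T)/20.
20·(-9 − T) = 10 − T → 19·T = -180 − 10 = -190.
T = -190/19 = -10 dBV.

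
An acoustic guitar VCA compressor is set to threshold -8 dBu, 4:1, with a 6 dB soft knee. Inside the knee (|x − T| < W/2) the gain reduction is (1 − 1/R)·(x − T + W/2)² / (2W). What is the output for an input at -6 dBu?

-7.5625 dBu

x − T + W/2 = -6 − (-8) + 3 = 5.
GR = (1 − 1/4) × 5² / 12 = 0.75 × 25 / 12 = 1.5625 dB.
Output = -6 − 1.5625 = -7.5625 dBu.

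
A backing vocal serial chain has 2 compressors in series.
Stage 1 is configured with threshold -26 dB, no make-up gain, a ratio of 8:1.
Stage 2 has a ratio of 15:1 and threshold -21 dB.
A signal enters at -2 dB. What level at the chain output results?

Stage 1: 24 dB above -26 dB, reduced 8:1 to 3 dB above → -23 dB.
Stage 2: below threshold (-23 ≤ -21); passes unchanged; output -23 dB.

-23 dB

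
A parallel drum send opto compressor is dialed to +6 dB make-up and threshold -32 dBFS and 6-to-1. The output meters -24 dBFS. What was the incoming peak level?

Before make-up, the level was -24 − 6 = -30 dBFS.
The compressed level sits -30 − (-32) = 2 dB over threshold.
Before 6:1 compression the overshoot was 2 × 6 = 12 dB, so input = -32 + 12 = -20 dBFS.

-20 dBFS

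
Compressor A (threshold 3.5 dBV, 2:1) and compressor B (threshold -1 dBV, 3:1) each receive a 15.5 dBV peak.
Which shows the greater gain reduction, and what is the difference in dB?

B, by 5 dB

A: 12 dB over, compressed to 6 dB over, so 6 dB of GR.
B: 16.5 dB over, compressed to 5.5 dB over, so 11 dB of GR.
B reduces 5 dB more.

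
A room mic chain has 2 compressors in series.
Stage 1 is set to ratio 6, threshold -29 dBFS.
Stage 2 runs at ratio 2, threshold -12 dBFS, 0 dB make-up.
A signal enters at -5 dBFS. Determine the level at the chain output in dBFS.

-25 dBFS

Stage 1: overshoot 24 dB → 24/6 = 4 dB → -25 dBFS.
Stage 2: -25 dBFS ≤ -12 dBFS, so stage 2 doesn't engage; output -25 dBFS.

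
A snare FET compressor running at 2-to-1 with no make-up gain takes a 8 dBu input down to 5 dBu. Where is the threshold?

2 dBu

Let T be the threshold. Output overshoot = (input overshoot)/R, so 5 − T = (8 − T)/2.
2·(5 − T) = 8 − T → 1·T = 10 − 8 = 2.
T = 2/1 = 2 dBu.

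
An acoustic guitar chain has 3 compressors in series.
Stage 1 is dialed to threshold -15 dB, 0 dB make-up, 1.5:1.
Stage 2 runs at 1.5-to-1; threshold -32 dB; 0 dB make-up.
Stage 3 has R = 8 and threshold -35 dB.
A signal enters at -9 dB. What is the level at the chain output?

Stage 1: -9 dB is 6 dB over -15 dB; at 1.5:1 that becomes 4 dB over, giving -11 dB.
Stage 2: -11 dB is 21 dB over -32 dB; at 1.5:1 that becomes 14 dB over, giving -18 dB.
Stage 3: -18 dB is 17 dB over -35 dB; at 8:1 that becomes 2.125 dB over, giving -32.875 dB.

-32.875 dB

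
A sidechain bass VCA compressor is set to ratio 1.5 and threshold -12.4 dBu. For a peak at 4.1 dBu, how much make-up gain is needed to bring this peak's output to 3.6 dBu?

Without make-up, output = threshold + overshoot/1.5 = -12.4 + 11 = -1.4 dBu.
Gap to target: 5 dB.

5 dB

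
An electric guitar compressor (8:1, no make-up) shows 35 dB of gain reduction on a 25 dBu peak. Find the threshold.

-15 dBu

Input is 40 dB above T (since output overshoot × R = input overshoot: (-10 − T)·8 = 25 − T gives T = -15 dBu).
Check: -15 + (25 − (-15))/8 = -15 + 5 = -10 dBu. ✓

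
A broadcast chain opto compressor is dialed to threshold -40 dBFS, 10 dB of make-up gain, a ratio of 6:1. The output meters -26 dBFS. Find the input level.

Remove make-up: -26 − 10 = -36 dBFS.
The compressed level sits -36 − (-40) = 4 dB over threshold.
Undo the ratio: input overshoot = 4 × 6 = 24 dB, giving input = -16 dBFS.

-16 dBFS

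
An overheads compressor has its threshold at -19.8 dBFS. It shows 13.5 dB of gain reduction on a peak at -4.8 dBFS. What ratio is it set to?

Input overshoot = -4.8 − (-19.8) = 15 dB.
Output overshoot = 15 − 13.5 = 1.5 dB.
Ratio = input overshoot / output overshoot = 15 / 1.5 = 10.

10:1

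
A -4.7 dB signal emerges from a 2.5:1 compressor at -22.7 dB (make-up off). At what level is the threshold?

-34.7 dB

Gain reduction = -4.7 − (-22.7) = 18 dB; output overshoot = GR / (R − 1) = 18 / 1.5 = 12 dB.
Threshold = output − output overshoot = -22.7 − 12 = -34.7 dB.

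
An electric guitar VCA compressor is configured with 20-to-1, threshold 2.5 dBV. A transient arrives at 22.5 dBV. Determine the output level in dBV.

3.5 dBV

22.5 dBV sits 20 dB over threshold.
20:1 compression reduces that to 20/20 = 1 dB over.
Output = 2.5 + 1 = 3.5 dBV.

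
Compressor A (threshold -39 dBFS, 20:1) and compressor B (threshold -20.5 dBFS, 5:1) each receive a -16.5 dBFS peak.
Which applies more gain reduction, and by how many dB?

A, by 18.175 dB

A: overshoot 22.5 dB → output overshoot 1.125 dB → GR 21.375 dB.
B: overshoot 4 dB → output overshoot 0.8 dB → GR 3.2 dB.
A applies 18.175 dB more gain reduction.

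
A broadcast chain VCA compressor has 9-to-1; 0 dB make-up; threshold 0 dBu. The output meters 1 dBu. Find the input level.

That's 1 dB above the 0 dBu threshold.
Before 9:1 compression the overshoot was 1 × 9 = 9 dB, so input = 0 + 9 = 9 dBu.

9 dBu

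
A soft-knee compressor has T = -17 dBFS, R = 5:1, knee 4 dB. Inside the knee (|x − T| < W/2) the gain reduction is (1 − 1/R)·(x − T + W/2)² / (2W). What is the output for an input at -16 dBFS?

-16.9 dBFS

x − T + W/2 = -16 − (-17) + 2 = 3.
GR = (1 − 1/5) × 3² / 8 = 0.8 × 9 / 8 = 0.9 dB.
Output = -16 − 0.9 = -16.9 dBFS.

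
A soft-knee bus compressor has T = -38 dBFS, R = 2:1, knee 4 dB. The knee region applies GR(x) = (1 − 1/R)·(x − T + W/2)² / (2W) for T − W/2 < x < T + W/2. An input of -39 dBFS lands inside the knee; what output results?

-39.0625 dBFS

x − T + W/2 = -39 − (-38) + 2 = 1.
GR = (1 − 1/2) × 1² / 8 = 0.5 × 1 / 8 = 0.0625 dB.
Output = -39 − 0.0625 = -39.0625 dBFS.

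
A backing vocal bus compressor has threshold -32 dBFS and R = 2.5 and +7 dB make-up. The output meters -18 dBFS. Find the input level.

Stripping the +7 dB make-up gives -25 dBFS at the gain stage.
Post-compression overshoot = -25 − (-32) = 7 dB.
Before 2.5:1 compression the overshoot was 7 × 2.5 = 17.5 dB, so input = -32 + 17.5 = -14.5 dBFS.

-14.5 dBFS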